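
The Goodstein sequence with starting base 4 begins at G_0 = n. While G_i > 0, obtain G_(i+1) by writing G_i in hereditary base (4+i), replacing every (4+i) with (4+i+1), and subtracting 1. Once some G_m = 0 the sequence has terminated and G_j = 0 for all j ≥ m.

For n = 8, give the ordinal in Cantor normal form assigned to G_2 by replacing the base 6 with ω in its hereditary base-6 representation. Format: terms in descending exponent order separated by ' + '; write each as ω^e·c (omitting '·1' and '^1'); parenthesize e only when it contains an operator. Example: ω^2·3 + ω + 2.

ω + 3

base 4: 8 = 2·4; at 5: 2·5 = 10; next = 9
base 5: 9 = 5 + 4; at 6: 6 + 4 = 10; next = 9
base 6: 9 = 6 + 3; at 7: 7 + 3 = 10; next = 9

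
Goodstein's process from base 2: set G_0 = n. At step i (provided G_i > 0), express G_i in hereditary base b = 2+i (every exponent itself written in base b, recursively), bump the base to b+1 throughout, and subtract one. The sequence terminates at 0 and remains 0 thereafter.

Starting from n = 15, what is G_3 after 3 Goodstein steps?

18752

i=0: 15 = 2^(2 + 1) + 2^2 + 2 + 1 (b=2); 2→3: 3^(3 + 1) + 3^3 + 3 + 1 = 112; 112−1 = 111
i=1: 111 = 3^(3 + 1) + 3^3 + 3 (b=3); 3→4: 4^(4 + 1) + 4^4 + 4 = 1284; 1284−1 = 1283
i=2: 1283 = 4^(4 + 1) + 4^4 + 3 (b=4); 4→5: 5^(5 + 1) + 5^5 + 3 = 18753; 18753−1 = 18752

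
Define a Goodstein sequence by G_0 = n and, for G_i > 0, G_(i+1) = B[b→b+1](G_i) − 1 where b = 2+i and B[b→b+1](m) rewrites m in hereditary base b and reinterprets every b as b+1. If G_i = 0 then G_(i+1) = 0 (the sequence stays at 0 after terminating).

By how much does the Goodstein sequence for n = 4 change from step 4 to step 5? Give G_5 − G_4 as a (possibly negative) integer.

G_0 = 4. HB_2(4) = 2^2. Bump = 27. G_1 = 26.
G_1 = 26. HB_3(26) = 2·3^2 + 2·3 + 2. Bump = 42. G_2 = 41.
G_2 = 41. HB_4(41) = 2·4^2 + 2·4 + 1. Bump = 61. G_3 = 60.
G_3 = 60. HB_5(60) = 2·5^2 + 2·5. Bump = 84. G_4 = 83.
G_4 = 83. HB_6(83) = 2·6^2 + 6 + 5. Bump = 110. G_5 = 109.

26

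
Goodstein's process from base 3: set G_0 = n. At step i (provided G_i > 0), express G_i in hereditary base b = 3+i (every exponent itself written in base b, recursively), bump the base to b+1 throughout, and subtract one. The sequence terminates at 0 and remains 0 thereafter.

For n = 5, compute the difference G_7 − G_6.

i=0: 5 = 3 + 2 (b=3); 3→4: 4 + 2 = 6; 6−1 = 5
i=1: 5 = 4 + 1 (b=4); 4→5: 5 + 1 = 6; 6−1 = 5
i=2: 5 = 5 (b=5); 5→6: 6 = 6; 6−1 = 5
i=3: 5 = 5 (b=6); 6→7: 5 = 5; 5−1 = 4
i=4: 4 = 4 (b=7); 7→8: 4 = 4; 4−1 = 3
i=5: 3 = 3 (b=8); 8→9: 3 = 3; 3−1 = 2
i=6: 2 = 2 (b=9); 9→10: 2 = 2; 2−1 = 1

-1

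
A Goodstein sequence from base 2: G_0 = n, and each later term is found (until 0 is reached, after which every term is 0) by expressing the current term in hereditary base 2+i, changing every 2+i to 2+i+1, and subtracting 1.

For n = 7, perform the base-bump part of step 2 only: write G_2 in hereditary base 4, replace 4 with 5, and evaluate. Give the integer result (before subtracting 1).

[0] 7 ≡ 2^2 + 2 + 1 (base 2). Lift 3: 31. −1: 30.
[1] 30 ≡ 3^3 + 3 (base 3). Lift 4: 260. −1: 259.
[2] 259 ≡ 4^4 + 3 (base 4). Lift 5: 3128. −1: 3127.

3128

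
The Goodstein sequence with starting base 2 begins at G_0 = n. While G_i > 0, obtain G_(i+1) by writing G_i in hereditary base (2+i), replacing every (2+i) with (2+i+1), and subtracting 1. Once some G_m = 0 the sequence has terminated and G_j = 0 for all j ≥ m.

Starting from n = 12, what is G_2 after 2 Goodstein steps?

12 —HB2→ 2^(2 + 1) + 2^2 —bump→ 3^(3 + 1) + 3^3 = 108 —(−1)→ 107
107 —HB3→ 3^(3 + 1) + 2·3^2 + 2·3 + 2 —bump→ 4^(4 + 1) + 2·4^2 + 2·4 + 2 = 1066 —(−1)→ 1065

1065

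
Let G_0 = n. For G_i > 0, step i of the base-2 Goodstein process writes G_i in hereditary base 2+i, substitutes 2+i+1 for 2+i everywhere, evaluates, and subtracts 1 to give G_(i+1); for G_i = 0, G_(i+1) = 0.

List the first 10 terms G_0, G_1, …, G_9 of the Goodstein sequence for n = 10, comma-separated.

(0) 10|_2 = 2^(2 + 1) + 2 ↦ 3^(3 + 1) + 3|_3 = 84 ⇒ 83
(1) 83|_3 = 3^(3 + 1) + 2 ↦ 4^(4 + 1) + 2|_4 = 1026 ⇒ 1025
(2) 1025|_4 = 4^(4 + 1) + 1 ↦ 5^(5 + 1) + 1|_5 = 15626 ⇒ 15625
(3) 15625|_5 = 5^(5 + 1) ↦ 6^(6 + 1)|_6 = 279936 ⇒ 279935
(4) 279935|_6 = 5·6^6 + 5·6^5 + 5·6^4 + 5·6^3 + 5·6^2 + 5·6 + 5 ↦ 5·7^7 + 5·7^5 + 5·7^4 + 5·7^3 + 5·7^2 + 5·7 + 5|_7 = 4215755 ⇒ 4215754
(5) 4215754|_7 = 5·7^7 + 5·7^5 + 5·7^4 + 5·7^3 + 5·7^2 + 5·7 + 4 ↦ 5·8^8 + 5·8^5 + 5·8^4 + 5·8^3 + 5·8^2 + 5·8 + 4|_8 = 84073324 ⇒ 84073323
(6) 84073323|_8 = 5·8^8 + 5·8^5 + 5·8^4 + 5·8^3 + 5·8^2 + 5·8 + 3 ↦ 5·9^9 + 5·9^5 + 5·9^4 + 5·9^3 + 5·9^2 + 5·9 + 3|_9 = 1937434593 ⇒ 1937434592
(7) 1937434592|_9 = 5·9^9 + 5·9^5 + 5·9^4 + 5·9^3 + 5·9^2 + 5·9 + 2 ↦ 5·10^10 + 5·10^5 + 5·10^4 + 5·10^3 + 5·10^2 + 5·10 + 2|_10 = 50000555552 ⇒ 50000555551
(8) 50000555551|_10 = 5·10^10 + 5·10^5 + 5·10^4 + 5·10^3 + 5·10^2 + 5·10 + 1 ↦ 5·11^11 + 5·11^5 + 5·11^4 + 5·11^3 + 5·11^2 + 5·11 + 1|_11 = 1426559238831 ⇒ 1426559238830

10, 83, 1025, 15625, 279935, 4215754, 84073323, 1937434592, 50000555551, 1426559238830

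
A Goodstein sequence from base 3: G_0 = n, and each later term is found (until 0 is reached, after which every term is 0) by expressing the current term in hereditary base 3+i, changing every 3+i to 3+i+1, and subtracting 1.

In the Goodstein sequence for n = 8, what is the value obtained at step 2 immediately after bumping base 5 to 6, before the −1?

base 3: 8 = 2·3 + 2; at 4: 2·4 + 2 = 10; next = 9
base 4: 9 = 2·4 + 1; at 5: 2·5 + 1 = 11; next = 10
base 5: 10 = 2·5; at 6: 2·6 = 12; next = 11

12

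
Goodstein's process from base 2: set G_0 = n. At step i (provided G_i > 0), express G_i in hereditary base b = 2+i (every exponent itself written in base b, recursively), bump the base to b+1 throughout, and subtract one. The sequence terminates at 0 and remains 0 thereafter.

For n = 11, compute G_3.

step 0: 11 = 2^(2 + 1) + 2 + 1; sub 3 for 2: 3^(3 + 1) + 3 + 1; = 85; G_1 = 85−1 = 84
step 1: 84 = 3^(3 + 1) + 3; sub 4 for 3: 4^(4 + 1) + 4; = 1028; G_2 = 1028−1 = 1027
step 2: 1027 = 4^(4 + 1) + 3; sub 5 for 4: 5^(5 + 1) + 3; = 15628; G_3 = 15628−1 = 15627
step 3: 15627 = 5^(5 + 1) + 2; sub 6 for 5: 6^(6 + 1) + 2; = 279938; G_4 = 279938−1 = 279937

15627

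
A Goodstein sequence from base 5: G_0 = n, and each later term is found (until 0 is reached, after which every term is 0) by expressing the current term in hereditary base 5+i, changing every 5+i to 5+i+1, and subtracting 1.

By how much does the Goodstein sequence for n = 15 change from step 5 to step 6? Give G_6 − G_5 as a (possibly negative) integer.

1

[0] 15 ≡ 3·5 (base 5). Lift 6: 18. −1: 17.
[1] 17 ≡ 2·6 + 5 (base 6). Lift 7: 19. −1: 18.
[2] 18 ≡ 2·7 + 4 (base 7). Lift 8: 20. −1: 19.
[3] 19 ≡ 2·8 + 3 (base 8). Lift 9: 21. −1: 20.
[4] 20 ≡ 2·9 + 2 (base 9). Lift 10: 22. −1: 21.
[5] 21 ≡ 2·10 + 1 (base 10). Lift 11: 23. −1: 22.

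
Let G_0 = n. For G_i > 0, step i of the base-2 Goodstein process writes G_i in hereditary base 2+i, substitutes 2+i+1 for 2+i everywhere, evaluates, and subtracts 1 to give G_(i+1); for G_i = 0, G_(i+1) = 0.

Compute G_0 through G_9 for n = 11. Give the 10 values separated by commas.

(0) 11|_2 = 2^(2 + 1) + 2 + 1 ↦ 3^(3 + 1) + 3 + 1|_3 = 85 ⇒ 84
(1) 84|_3 = 3^(3 + 1) + 3 ↦ 4^(4 + 1) + 4|_4 = 1028 ⇒ 1027
(2) 1027|_4 = 4^(4 + 1) + 3 ↦ 5^(5 + 1) + 3|_5 = 15628 ⇒ 15627
(3) 15627|_5 = 5^(5 + 1) + 2 ↦ 6^(6 + 1) + 2|_6 = 279938 ⇒ 279937
(4) 279937|_6 = 6^(6 + 1) + 1 ↦ 7^(7 + 1) + 1|_7 = 5764802 ⇒ 5764801
(5) 5764801|_7 = 7^(7 + 1) ↦ 8^(8 + 1)|_8 = 134217728 ⇒ 134217727
(6) 134217727|_8 = 7·8^8 + 7·8^7 + 7·8^6 + 7·8^5 + 7·8^4 + 7·8^3 + 7·8^2 + 7·8 + 7 ↦ 7·9^9 + 7·9^7 + 7·9^6 + 7·9^5 + 7·9^4 + 7·9^3 + 7·9^2 + 7·9 + 7|_9 = 2749609303 ⇒ 2749609302
(7) 2749609302|_9 = 7·9^9 + 7·9^7 + 7·9^6 + 7·9^5 + 7·9^4 + 7·9^3 + 7·9^2 + 7·9 + 6 ↦ 7·10^10 + 7·10^7 + 7·10^6 + 7·10^5 + 7·10^4 + 7·10^3 + 7·10^2 + 7·10 + 6|_10 = 70077777776 ⇒ 70077777775
(8) 70077777775|_10 = 7·10^10 + 7·10^7 + 7·10^6 + 7·10^5 + 7·10^4 + 7·10^3 + 7·10^2 + 7·10 + 5 ↦ 7·11^11 + 7·11^7 + 7·11^6 + 7·11^5 + 7·11^4 + 7·11^3 + 7·11^2 + 7·11 + 5|_11 = 1997331745491 ⇒ 1997331745490

11, 84, 1027, 15627, 279937, 5764801, 134217727, 2749609302, 70077777775, 1997331745490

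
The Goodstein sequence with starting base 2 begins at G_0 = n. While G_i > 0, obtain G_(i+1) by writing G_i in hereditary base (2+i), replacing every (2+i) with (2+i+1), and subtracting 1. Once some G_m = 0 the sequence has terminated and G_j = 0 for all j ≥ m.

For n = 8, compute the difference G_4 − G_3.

87085

G_0 = 8. HB_2(8) = 2^(2 + 1). Bump = 81. G_1 = 80.
G_1 = 80. HB_3(80) = 2·3^3 + 2·3^2 + 2·3 + 2. Bump = 554. G_2 = 553.
G_2 = 553. HB_4(553) = 2·4^4 + 2·4^2 + 2·4 + 1. Bump = 6311. G_3 = 6310.
G_3 = 6310. HB_5(6310) = 2·5^5 + 2·5^2 + 2·5. Bump = 93396. G_4 = 93395.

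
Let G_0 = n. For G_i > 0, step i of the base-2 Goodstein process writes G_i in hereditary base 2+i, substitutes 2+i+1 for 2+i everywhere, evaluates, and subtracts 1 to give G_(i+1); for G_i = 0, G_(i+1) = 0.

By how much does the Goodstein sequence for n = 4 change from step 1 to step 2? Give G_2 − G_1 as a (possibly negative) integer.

15

G_0=4  [base 2] 2^2  →[2↦3]→  3^3 = 27  −1 ⇒ G_1=26
G_1=26  [base 3] 2·3^2 + 2·3 + 2  →[3↦4]→  2·4^2 + 2·4 + 2 = 42  −1 ⇒ G_2=41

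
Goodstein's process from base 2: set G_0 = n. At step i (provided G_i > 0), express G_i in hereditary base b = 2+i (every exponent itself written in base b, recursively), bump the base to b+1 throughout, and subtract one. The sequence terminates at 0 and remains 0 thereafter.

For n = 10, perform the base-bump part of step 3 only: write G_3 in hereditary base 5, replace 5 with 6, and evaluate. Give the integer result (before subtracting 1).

10 —HB2→ 2^(2 + 1) + 2 —bump→ 3^(3 + 1) + 3 = 84 —(−1)→ 83
83 —HB3→ 3^(3 + 1) + 2 —bump→ 4^(4 + 1) + 2 = 1026 —(−1)→ 1025
1025 —HB4→ 4^(4 + 1) + 1 —bump→ 5^(5 + 1) + 1 = 15626 —(−1)→ 15625
15625 —HB5→ 5^(5 + 1) —bump→ 6^(6 + 1) = 279936 —(−1)→ 279935

279936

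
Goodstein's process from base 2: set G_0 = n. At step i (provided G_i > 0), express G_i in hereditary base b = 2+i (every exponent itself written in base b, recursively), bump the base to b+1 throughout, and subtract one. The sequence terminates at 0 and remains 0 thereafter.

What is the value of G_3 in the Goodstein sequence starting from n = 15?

18752

i=0: 15 = 2^(2 + 1) + 2^2 + 2 + 1 (b=2); 2→3: 3^(3 + 1) + 3^3 + 3 + 1 = 112; 112−1 = 111
i=1: 111 = 3^(3 + 1) + 3^3 + 3 (b=3); 3→4: 4^(4 + 1) + 4^4 + 4 = 1284; 1284−1 = 1283
i=2: 1283 = 4^(4 + 1) + 4^4 + 3 (b=4); 4→5: 5^(5 + 1) + 5^5 + 3 = 18753; 18753−1 = 18752
i=3: 18752 = 5^(5 + 1) + 5^5 + 2 (b=5); 5→6: 6^(6 + 1) + 6^6 + 2 = 326594; 326594−1 = 326593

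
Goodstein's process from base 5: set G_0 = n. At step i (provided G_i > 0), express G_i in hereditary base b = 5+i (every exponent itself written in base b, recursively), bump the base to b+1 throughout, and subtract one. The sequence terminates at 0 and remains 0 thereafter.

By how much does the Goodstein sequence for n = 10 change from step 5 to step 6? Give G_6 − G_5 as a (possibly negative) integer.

G_0 = 10. HB_5(10) = 2·5. Bump = 12. G_1 = 11.
G_1 = 11. HB_6(11) = 6 + 5. Bump = 12. G_2 = 11.
G_2 = 11. HB_7(11) = 7 + 4. Bump = 12. G_3 = 11.
G_3 = 11. HB_8(11) = 8 + 3. Bump = 12. G_4 = 11.
G_4 = 11. HB_9(11) = 9 + 2. Bump = 12. G_5 = 11.
G_5 = 11. HB_10(11) = 10 + 1. Bump = 12. G_6 = 11.

0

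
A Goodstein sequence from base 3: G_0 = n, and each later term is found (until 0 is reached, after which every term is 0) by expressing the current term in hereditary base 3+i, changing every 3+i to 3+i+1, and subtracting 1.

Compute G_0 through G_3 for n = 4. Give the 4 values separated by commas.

G_0 = 4. HB_3(4) = 3 + 1. Bump = 5. G_1 = 4.
G_1 = 4. HB_4(4) = 4. Bump = 5. G_2 = 4.
G_2 = 4. HB_5(4) = 4. Bump = 4. G_3 = 3.

4, 4, 4, 3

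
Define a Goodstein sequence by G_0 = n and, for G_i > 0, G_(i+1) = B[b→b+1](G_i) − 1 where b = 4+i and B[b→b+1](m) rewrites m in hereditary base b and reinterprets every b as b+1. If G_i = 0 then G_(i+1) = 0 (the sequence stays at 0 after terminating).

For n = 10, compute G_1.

(0) 10|_4 = 2·4 + 2 ↦ 2·5 + 2|_5 = 12 ⇒ 11
(1) 11|_5 = 2·5 + 1 ↦ 2·6 + 1|_6 = 13 ⇒ 12

11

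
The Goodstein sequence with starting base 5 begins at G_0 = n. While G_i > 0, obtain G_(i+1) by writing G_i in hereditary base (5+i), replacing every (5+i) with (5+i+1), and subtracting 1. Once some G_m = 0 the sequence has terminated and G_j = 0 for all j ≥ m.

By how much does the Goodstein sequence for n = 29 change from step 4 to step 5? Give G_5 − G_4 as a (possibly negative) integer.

18

(0) 29|_5 = 5^2 + 4 ↦ 6^2 + 4|_6 = 40 ⇒ 39
(1) 39|_6 = 6^2 + 3 ↦ 7^2 + 3|_7 = 52 ⇒ 51
(2) 51|_7 = 7^2 + 2 ↦ 8^2 + 2|_8 = 66 ⇒ 65
(3) 65|_8 = 8^2 + 1 ↦ 9^2 + 1|_9 = 82 ⇒ 81
(4) 81|_9 = 9^2 ↦ 10^2|_10 = 100 ⇒ 99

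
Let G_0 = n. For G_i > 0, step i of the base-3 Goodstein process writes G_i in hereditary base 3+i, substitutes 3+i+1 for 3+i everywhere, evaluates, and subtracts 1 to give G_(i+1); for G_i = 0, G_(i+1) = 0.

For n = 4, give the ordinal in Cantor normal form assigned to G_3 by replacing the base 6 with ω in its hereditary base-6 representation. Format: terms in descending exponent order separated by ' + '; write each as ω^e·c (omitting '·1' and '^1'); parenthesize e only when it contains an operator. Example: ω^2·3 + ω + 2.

3

i=0: 4 = 3 + 1 (b=3); 3→4: 4 + 1 = 5; 5−1 = 4
i=1: 4 = 4 (b=4); 4→5: 5 = 5; 5−1 = 4
i=2: 4 = 4 (b=5); 5→6: 4 = 4; 4−1 = 3
i=3: 3 = 3 (b=6); 6→7: 3 = 3; 3−1 = 2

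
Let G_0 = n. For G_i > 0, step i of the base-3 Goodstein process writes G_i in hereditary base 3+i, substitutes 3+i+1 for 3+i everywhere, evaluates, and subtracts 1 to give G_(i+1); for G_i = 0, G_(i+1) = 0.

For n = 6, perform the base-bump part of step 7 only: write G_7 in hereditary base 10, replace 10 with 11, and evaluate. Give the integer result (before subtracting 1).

5

step 0: 6 = 2·3; sub 4 for 3: 2·4; = 8; G_1 = 8−1 = 7
step 1: 7 = 4 + 3; sub 5 for 4: 5 + 3; = 8; G_2 = 8−1 = 7
step 2: 7 = 5 + 2; sub 6 for 5: 6 + 2; = 8; G_3 = 8−1 = 7
step 3: 7 = 6 + 1; sub 7 for 6: 7 + 1; = 8; G_4 = 8−1 = 7
step 4: 7 = 7; sub 8 for 7: 8; = 8; G_5 = 8−1 = 7
step 5: 7 = 7; sub 9 for 8: 7; = 7; G_6 = 7−1 = 6
step 6: 6 = 6; sub 10 for 9: 6; = 6; G_7 = 6−1 = 5
step 7: 5 = 5; sub 11 for 10: 5; = 5; G_8 = 5−1 = 4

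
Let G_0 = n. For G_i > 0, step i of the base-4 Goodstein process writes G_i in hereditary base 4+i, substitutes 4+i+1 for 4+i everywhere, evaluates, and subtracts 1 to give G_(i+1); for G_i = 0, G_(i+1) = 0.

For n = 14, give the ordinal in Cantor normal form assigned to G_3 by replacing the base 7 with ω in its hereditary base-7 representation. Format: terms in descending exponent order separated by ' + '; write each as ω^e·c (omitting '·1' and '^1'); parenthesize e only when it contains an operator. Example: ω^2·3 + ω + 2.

ω·2 + 6

G_0 = 14. HB_4(14) = 3·4 + 2. Bump = 17. G_1 = 16.
G_1 = 16. HB_5(16) = 3·5 + 1. Bump = 19. G_2 = 18.
G_2 = 18. HB_6(18) = 3·6. Bump = 21. G_3 = 20.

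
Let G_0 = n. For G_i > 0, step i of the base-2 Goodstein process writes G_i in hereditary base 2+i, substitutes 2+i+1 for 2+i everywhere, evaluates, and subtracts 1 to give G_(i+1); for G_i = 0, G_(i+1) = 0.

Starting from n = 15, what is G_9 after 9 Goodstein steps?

3138578427934

G_0 = 15. HB_2(15) = 2^(2 + 1) + 2^2 + 2 + 1. Bump = 112. G_1 = 111.
G_1 = 111. HB_3(111) = 3^(3 + 1) + 3^3 + 3. Bump = 1284. G_2 = 1283.
G_2 = 1283. HB_4(1283) = 4^(4 + 1) + 4^4 + 3. Bump = 18753. G_3 = 18752.
G_3 = 18752. HB_5(18752) = 5^(5 + 1) + 5^5 + 2. Bump = 326594. G_4 = 326593.
G_4 = 326593. HB_6(326593) = 6^(6 + 1) + 6^6 + 1. Bump = 6588345. G_5 = 6588344.
G_5 = 6588344. HB_7(6588344) = 7^(7 + 1) + 7^7. Bump = 150994944. G_6 = 150994943.
G_6 = 150994943. HB_8(150994943) = 8^(8 + 1) + 7·8^7 + 7·8^6 + 7·8^5 + 7·8^4 + 7·8^3 + 7·8^2 + 7·8 + 7. Bump = 3524450281. G_7 = 3524450280.
G_7 = 3524450280. HB_9(3524450280) = 9^(9 + 1) + 7·9^7 + 7·9^6 + 7·9^5 + 7·9^4 + 7·9^3 + 7·9^2 + 7·9 + 6. Bump = 100077777776. G_8 = 100077777775.
G_8 = 100077777775. HB_10(100077777775) = 10^(10 + 1) + 7·10^7 + 7·10^6 + 7·10^5 + 7·10^4 + 7·10^3 + 7·10^2 + 7·10 + 5. Bump = 3138578427935. G_9 = 3138578427934.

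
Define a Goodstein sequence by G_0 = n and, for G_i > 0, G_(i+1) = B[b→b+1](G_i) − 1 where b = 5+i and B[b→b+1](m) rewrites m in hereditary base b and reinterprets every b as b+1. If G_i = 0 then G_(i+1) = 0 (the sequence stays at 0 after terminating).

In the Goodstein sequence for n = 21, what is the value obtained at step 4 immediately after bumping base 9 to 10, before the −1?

base 5: 21 = 4·5 + 1; at 6: 4·6 + 1 = 25; next = 24
base 6: 24 = 4·6; at 7: 4·7 = 28; next = 27
base 7: 27 = 3·7 + 6; at 8: 3·8 + 6 = 30; next = 29
base 8: 29 = 3·8 + 5; at 9: 3·9 + 5 = 32; next = 31
base 9: 31 = 3·9 + 4; at 10: 3·10 + 4 = 34; next = 33

34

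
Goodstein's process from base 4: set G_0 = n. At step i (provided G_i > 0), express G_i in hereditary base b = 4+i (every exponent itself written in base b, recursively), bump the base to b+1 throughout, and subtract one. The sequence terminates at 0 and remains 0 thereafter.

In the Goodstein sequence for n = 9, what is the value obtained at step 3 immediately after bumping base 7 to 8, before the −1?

i=0: 9 = 2·4 + 1 (b=4); 4→5: 2·5 + 1 = 11; 11−1 = 10
i=1: 10 = 2·5 (b=5); 5→6: 2·6 = 12; 12−1 = 11
i=2: 11 = 6 + 5 (b=6); 6→7: 7 + 5 = 12; 12−1 = 11
i=3: 11 = 7 + 4 (b=7); 7→8: 8 + 4 = 12; 12−1 = 11

12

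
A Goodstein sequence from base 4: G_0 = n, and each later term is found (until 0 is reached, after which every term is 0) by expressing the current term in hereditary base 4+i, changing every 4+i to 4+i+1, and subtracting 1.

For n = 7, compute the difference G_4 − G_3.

0

(0) 7|_4 = 4 + 3 ↦ 5 + 3|_5 = 8 ⇒ 7
(1) 7|_5 = 5 + 2 ↦ 6 + 2|_6 = 8 ⇒ 7
(2) 7|_6 = 6 + 1 ↦ 7 + 1|_7 = 8 ⇒ 7
(3) 7|_7 = 7 ↦ 8|_8 = 8 ⇒ 7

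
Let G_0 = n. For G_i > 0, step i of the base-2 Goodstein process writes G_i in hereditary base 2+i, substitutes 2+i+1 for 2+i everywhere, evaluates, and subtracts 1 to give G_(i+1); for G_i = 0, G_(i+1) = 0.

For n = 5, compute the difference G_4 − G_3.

308

[0] 5 ≡ 2^2 + 1 (base 2). Lift 3: 28. −1: 27.
[1] 27 ≡ 3^3 (base 3). Lift 4: 256. −1: 255.
[2] 255 ≡ 3·4^3 + 3·4^2 + 3·4 + 3 (base 4). Lift 5: 468. −1: 467.
[3] 467 ≡ 3·5^3 + 3·5^2 + 3·5 + 2 (base 5). Lift 6: 776. −1: 775.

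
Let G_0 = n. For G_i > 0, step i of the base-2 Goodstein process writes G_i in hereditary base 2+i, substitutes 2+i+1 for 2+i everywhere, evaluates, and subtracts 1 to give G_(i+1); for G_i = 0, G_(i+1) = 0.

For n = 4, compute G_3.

60

base 2: 4 = 2^2; at 3: 3^3 = 27; next = 26
base 3: 26 = 2·3^2 + 2·3 + 2; at 4: 2·4^2 + 2·4 + 2 = 42; next = 41
base 4: 41 = 2·4^2 + 2·4 + 1; at 5: 2·5^2 + 2·5 + 1 = 61; next = 60
base 5: 60 = 2·5^2 + 2·5; at 6: 2·6^2 + 2·6 = 84; next = 83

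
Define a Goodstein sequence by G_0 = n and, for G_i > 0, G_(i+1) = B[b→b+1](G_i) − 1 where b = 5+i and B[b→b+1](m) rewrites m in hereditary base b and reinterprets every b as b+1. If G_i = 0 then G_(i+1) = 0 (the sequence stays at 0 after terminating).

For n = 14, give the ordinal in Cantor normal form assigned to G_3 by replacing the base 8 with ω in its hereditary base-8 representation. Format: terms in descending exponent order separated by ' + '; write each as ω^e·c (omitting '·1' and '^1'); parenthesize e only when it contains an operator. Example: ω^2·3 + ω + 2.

14 —HB5→ 2·5 + 4 —bump→ 2·6 + 4 = 16 —(−1)→ 15
15 —HB6→ 2·6 + 3 —bump→ 2·7 + 3 = 17 —(−1)→ 16
16 —HB7→ 2·7 + 2 —bump→ 2·8 + 2 = 18 —(−1)→ 17
17 —HB8→ 2·8 + 1 —bump→ 2·9 + 1 = 19 —(−1)→ 18

ω·2 + 1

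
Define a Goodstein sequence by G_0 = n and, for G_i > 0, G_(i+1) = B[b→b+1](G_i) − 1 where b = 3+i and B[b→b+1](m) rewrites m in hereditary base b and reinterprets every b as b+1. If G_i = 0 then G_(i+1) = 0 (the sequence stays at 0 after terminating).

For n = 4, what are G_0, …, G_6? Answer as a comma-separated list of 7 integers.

4, 4, 4, 3, 2, 1, 0

i=0: 4 = 3 + 1 (b=3); 3→4: 4 + 1 = 5; 5−1 = 4
i=1: 4 = 4 (b=4); 4→5: 5 = 5; 5−1 = 4
i=2: 4 = 4 (b=5); 5→6: 4 = 4; 4−1 = 3
i=3: 3 = 3 (b=6); 6→7: 3 = 3; 3−1 = 2
i=4: 2 = 2 (b=7); 7→8: 2 = 2; 2−1 = 1
i=5: 1 = 1 (b=8); 8→9: 1 = 1; 1−1 = 0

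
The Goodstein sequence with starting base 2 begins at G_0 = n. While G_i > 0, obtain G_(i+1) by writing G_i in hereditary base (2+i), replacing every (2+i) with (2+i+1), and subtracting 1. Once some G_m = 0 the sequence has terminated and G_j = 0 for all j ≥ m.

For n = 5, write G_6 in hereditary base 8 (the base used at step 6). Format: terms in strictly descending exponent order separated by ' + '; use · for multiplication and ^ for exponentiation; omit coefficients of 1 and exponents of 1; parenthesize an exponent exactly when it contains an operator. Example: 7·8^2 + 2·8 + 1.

G_0=5  [base 2] 2^2 + 1  →[2↦3]→  3^3 + 1 = 28  −1 ⇒ G_1=27
G_1=27  [base 3] 3^3  →[3↦4]→  4^4 = 256  −1 ⇒ G_2=255
G_2=255  [base 4] 3·4^3 + 3·4^2 + 3·4 + 3  →[4↦5]→  3·5^3 + 3·5^2 + 3·5 + 3 = 468  −1 ⇒ G_3=467
G_3=467  [base 5] 3·5^3 + 3·5^2 + 3·5 + 2  →[5↦6]→  3·6^3 + 3·6^2 + 3·6 + 2 = 776  −1 ⇒ G_4=775
G_4=775  [base 6] 3·6^3 + 3·6^2 + 3·6 + 1  →[6↦7]→  3·7^3 + 3·7^2 + 3·7 + 1 = 1198  −1 ⇒ G_5=1197
G_5=1197  [base 7] 3·7^3 + 3·7^2 + 3·7  →[7↦8]→  3·8^3 + 3·8^2 + 3·8 = 1752  −1 ⇒ G_6=1751
G_6=1751  [base 8] 3·8^3 + 3·8^2 + 2·8 + 7  →[8↦9]→  3·9^3 + 3·9^2 + 2·9 + 7 = 2455  −1 ⇒ G_7=2454

3·8^3 + 3·8^2 + 2·8 + 7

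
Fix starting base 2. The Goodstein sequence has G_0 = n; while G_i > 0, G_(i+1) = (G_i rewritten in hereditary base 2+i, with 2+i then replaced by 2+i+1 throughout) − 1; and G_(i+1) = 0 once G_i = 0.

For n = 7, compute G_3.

7 —HB2→ 2^2 + 2 + 1 —bump→ 3^3 + 3 + 1 = 31 —(−1)→ 30
30 —HB3→ 3^3 + 3 —bump→ 4^4 + 4 = 260 —(−1)→ 259
259 —HB4→ 4^4 + 3 —bump→ 5^5 + 3 = 3128 —(−1)→ 3127

3127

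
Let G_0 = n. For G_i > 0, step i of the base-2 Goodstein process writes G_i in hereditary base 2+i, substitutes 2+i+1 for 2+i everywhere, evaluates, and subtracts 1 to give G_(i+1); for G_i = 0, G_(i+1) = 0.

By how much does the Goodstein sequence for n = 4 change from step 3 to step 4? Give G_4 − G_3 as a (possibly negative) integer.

23

[0] 4 ≡ 2^2 (base 2). Lift 3: 27. −1: 26.
[1] 26 ≡ 2·3^2 + 2·3 + 2 (base 3). Lift 4: 42. −1: 41.
[2] 41 ≡ 2·4^2 + 2·4 + 1 (base 4). Lift 5: 61. −1: 60.
[3] 60 ≡ 2·5^2 + 2·5 (base 5). Lift 6: 84. −1: 83.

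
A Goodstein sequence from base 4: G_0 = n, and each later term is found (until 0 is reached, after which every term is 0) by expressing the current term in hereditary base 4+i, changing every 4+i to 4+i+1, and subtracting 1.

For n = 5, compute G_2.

G_0=5  [base 4] 4 + 1  →[4↦5]→  5 + 1 = 6  −1 ⇒ G_1=5
G_1=5  [base 5] 5  →[5↦6]→  6 = 6  −1 ⇒ G_2=5

5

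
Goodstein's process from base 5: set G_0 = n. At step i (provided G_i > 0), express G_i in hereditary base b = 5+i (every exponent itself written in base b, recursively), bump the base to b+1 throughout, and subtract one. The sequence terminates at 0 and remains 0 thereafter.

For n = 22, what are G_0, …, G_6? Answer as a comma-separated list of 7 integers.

22, 25, 28, 31, 33, 35, 37

base 5: 22 = 4·5 + 2; at 6: 4·6 + 2 = 26; next = 25
base 6: 25 = 4·6 + 1; at 7: 4·7 + 1 = 29; next = 28
base 7: 28 = 4·7; at 8: 4·8 = 32; next = 31
base 8: 31 = 3·8 + 7; at 9: 3·9 + 7 = 34; next = 33
base 9: 33 = 3·9 + 6; at 10: 3·10 + 6 = 36; next = 35
base 10: 35 = 3·10 + 5; at 11: 3·11 + 5 = 38; next = 37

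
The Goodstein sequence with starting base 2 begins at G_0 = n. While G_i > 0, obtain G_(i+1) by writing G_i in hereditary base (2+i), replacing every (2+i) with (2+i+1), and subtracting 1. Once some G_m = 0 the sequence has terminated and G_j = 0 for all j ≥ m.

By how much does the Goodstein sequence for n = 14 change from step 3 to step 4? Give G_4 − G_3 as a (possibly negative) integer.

[0] 14 ≡ 2^(2 + 1) + 2^2 + 2 (base 2). Lift 3: 111. −1: 110.
[1] 110 ≡ 3^(3 + 1) + 3^3 + 2 (base 3). Lift 4: 1282. −1: 1281.
[2] 1281 ≡ 4^(4 + 1) + 4^4 + 1 (base 4). Lift 5: 18751. −1: 18750.
[3] 18750 ≡ 5^(5 + 1) + 5^5 (base 5). Lift 6: 326592. −1: 326591.

307841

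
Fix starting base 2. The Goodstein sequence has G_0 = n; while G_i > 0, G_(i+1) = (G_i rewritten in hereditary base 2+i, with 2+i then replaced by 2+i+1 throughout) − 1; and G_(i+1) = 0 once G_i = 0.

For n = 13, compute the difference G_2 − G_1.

G_0 = 13. HB_2(13) = 2^(2 + 1) + 2^2 + 1. Bump = 109. G_1 = 108.
G_1 = 108. HB_3(108) = 3^(3 + 1) + 3^3. Bump = 1280. G_2 = 1279.

1171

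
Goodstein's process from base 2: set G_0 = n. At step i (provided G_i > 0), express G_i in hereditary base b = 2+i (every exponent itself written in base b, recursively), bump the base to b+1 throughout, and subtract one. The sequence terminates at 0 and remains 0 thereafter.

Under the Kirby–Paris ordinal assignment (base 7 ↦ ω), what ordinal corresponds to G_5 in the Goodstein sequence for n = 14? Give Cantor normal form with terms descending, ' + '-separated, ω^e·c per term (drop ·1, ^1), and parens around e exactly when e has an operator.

ω^(ω + 1) + ω^5·5 + ω^4·5 + ω^3·5 + ω^2·5 + ω·5 + 4

14 —HB2→ 2^(2 + 1) + 2^2 + 2 —bump→ 3^(3 + 1) + 3^3 + 3 = 111 —(−1)→ 110
110 —HB3→ 3^(3 + 1) + 3^3 + 2 —bump→ 4^(4 + 1) + 4^4 + 2 = 1282 —(−1)→ 1281
1281 —HB4→ 4^(4 + 1) + 4^4 + 1 —bump→ 5^(5 + 1) + 5^5 + 1 = 18751 —(−1)→ 18750
18750 —HB5→ 5^(5 + 1) + 5^5 —bump→ 6^(6 + 1) + 6^6 = 326592 —(−1)→ 326591
326591 —HB6→ 6^(6 + 1) + 5·6^5 + 5·6^4 + 5·6^3 + 5·6^2 + 5·6 + 5 —bump→ 7^(7 + 1) + 5·7^5 + 5·7^4 + 5·7^3 + 5·7^2 + 5·7 + 5 = 5862841 —(−1)→ 5862840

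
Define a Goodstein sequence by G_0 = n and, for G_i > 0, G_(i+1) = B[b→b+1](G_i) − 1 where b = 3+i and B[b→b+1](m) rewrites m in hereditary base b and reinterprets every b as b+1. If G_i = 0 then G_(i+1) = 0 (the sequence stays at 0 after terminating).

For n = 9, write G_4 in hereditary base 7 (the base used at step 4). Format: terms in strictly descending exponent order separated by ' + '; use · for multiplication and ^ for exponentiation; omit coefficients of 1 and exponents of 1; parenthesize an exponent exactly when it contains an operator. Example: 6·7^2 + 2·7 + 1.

step 0: 9 = 3^2; sub 4 for 3: 4^2; = 16; G_1 = 16−1 = 15
step 1: 15 = 3·4 + 3; sub 5 for 4: 3·5 + 3; = 18; G_2 = 18−1 = 17
step 2: 17 = 3·5 + 2; sub 6 for 5: 3·6 + 2; = 20; G_3 = 20−1 = 19
step 3: 19 = 3·6 + 1; sub 7 for 6: 3·7 + 1; = 22; G_4 = 22−1 = 21
step 4: 21 = 3·7; sub 8 for 7: 3·8; = 24; G_5 = 24−1 = 23

3·7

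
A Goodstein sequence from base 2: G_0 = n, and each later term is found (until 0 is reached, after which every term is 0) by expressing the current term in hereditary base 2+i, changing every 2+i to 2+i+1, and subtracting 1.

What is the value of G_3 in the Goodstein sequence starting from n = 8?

i=0: 8 = 2^(2 + 1) (b=2); 2→3: 3^(3 + 1) = 81; 81−1 = 80
i=1: 80 = 2·3^3 + 2·3^2 + 2·3 + 2 (b=3); 3→4: 2·4^4 + 2·4^2 + 2·4 + 2 = 554; 554−1 = 553
i=2: 553 = 2·4^4 + 2·4^2 + 2·4 + 1 (b=4); 4→5: 2·5^5 + 2·5^2 + 2·5 + 1 = 6311; 6311−1 = 6310
i=3: 6310 = 2·5^5 + 2·5^2 + 2·5 (b=5); 5→6: 2·6^6 + 2·6^2 + 2·6 = 93396; 93396−1 = 93395

6310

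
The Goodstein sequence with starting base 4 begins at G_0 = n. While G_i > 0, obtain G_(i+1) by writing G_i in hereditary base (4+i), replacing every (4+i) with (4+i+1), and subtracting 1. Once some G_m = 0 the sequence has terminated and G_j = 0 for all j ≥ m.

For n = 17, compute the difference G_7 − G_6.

G_0 = 17. HB_4(17) = 4^2 + 1. Bump = 26. G_1 = 25.
G_1 = 25. HB_5(25) = 5^2. Bump = 36. G_2 = 35.
G_2 = 35. HB_6(35) = 5·6 + 5. Bump = 40. G_3 = 39.
G_3 = 39. HB_7(39) = 5·7 + 4. Bump = 44. G_4 = 43.
G_4 = 43. HB_8(43) = 5·8 + 3. Bump = 48. G_5 = 47.
G_5 = 47. HB_9(47) = 5·9 + 2. Bump = 52. G_6 = 51.
G_6 = 51. HB_10(51) = 5·10 + 1. Bump = 56. G_7 = 55.

4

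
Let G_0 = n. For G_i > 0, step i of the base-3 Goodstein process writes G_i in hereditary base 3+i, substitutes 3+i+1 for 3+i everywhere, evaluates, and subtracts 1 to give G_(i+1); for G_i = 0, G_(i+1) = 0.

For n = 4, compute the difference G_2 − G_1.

G_0 = 4. HB_3(4) = 3 + 1. Bump = 5. G_1 = 4.
G_1 = 4. HB_4(4) = 4. Bump = 5. G_2 = 4.

0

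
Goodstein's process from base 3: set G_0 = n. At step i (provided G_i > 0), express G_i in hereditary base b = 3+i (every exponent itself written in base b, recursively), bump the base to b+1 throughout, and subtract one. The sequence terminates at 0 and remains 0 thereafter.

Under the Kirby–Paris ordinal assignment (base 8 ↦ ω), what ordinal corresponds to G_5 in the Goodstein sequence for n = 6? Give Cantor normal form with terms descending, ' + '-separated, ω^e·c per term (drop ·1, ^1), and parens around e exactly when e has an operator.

7

i=0: 6 = 2·3 (b=3); 3→4: 2·4 = 8; 8−1 = 7
i=1: 7 = 4 + 3 (b=4); 4→5: 5 + 3 = 8; 8−1 = 7
i=2: 7 = 5 + 2 (b=5); 5→6: 6 + 2 = 8; 8−1 = 7
i=3: 7 = 6 + 1 (b=6); 6→7: 7 + 1 = 8; 8−1 = 7
i=4: 7 = 7 (b=7); 7→8: 8 = 8; 8−1 = 7
i=5: 7 = 7 (b=8); 8→9: 7 = 7; 7−1 = 6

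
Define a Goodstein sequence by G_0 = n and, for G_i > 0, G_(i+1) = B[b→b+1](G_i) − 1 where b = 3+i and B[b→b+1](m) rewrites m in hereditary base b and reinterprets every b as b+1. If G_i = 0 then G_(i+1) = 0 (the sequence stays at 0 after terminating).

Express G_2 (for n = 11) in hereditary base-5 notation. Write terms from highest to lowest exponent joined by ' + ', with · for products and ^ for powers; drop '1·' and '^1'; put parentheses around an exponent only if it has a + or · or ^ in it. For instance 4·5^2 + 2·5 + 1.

5^2

[0] 11 ≡ 3^2 + 2 (base 3). Lift 4: 18. −1: 17.
[1] 17 ≡ 4^2 + 1 (base 4). Lift 5: 26. −1: 25.
[2] 25 ≡ 5^2 (base 5). Lift 6: 36. −1: 35.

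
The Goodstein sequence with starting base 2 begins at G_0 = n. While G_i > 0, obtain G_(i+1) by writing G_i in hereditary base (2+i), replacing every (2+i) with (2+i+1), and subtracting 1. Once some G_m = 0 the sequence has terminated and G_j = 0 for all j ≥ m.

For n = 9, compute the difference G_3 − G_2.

8819

9 —HB2→ 2^(2 + 1) + 1 —bump→ 3^(3 + 1) + 1 = 82 —(−1)→ 81
81 —HB3→ 3^(3 + 1) —bump→ 4^(4 + 1) = 1024 —(−1)→ 1023
1023 —HB4→ 3·4^4 + 3·4^3 + 3·4^2 + 3·4 + 3 —bump→ 3·5^5 + 3·5^3 + 3·5^2 + 3·5 + 3 = 9843 —(−1)→ 9842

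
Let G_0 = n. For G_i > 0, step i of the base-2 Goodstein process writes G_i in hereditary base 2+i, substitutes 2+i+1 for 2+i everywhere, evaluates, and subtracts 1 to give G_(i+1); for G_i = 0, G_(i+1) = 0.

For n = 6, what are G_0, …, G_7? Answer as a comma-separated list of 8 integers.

6, 29, 257, 3125, 46655, 98039, 187243, 332147

i=0: 6 = 2^2 + 2 (b=2); 2→3: 3^3 + 3 = 30; 30−1 = 29
i=1: 29 = 3^3 + 2 (b=3); 3→4: 4^4 + 2 = 258; 258−1 = 257
i=2: 257 = 4^4 + 1 (b=4); 4→5: 5^5 + 1 = 3126; 3126−1 = 3125
i=3: 3125 = 5^5 (b=5); 5→6: 6^6 = 46656; 46656−1 = 46655
i=4: 46655 = 5·6^5 + 5·6^4 + 5·6^3 + 5·6^2 + 5·6 + 5 (b=6); 6→7: 5·7^5 + 5·7^4 + 5·7^3 + 5·7^2 + 5·7 + 5 = 98040; 98040−1 = 98039
i=5: 98039 = 5·7^5 + 5·7^4 + 5·7^3 + 5·7^2 + 5·7 + 4 (b=7); 7→8: 5·8^5 + 5·8^4 + 5·8^3 + 5·8^2 + 5·8 + 4 = 187244; 187244−1 = 187243
i=6: 187243 = 5·8^5 + 5·8^4 + 5·8^3 + 5·8^2 + 5·8 + 3 (b=8); 8→9: 5·9^5 + 5·9^4 + 5·9^3 + 5·9^2 + 5·9 + 3 = 332148; 332148−1 = 332147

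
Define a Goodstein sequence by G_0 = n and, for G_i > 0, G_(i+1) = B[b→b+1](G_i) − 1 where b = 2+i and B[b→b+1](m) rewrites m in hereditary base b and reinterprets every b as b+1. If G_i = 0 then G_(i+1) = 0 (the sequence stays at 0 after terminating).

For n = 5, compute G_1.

27

G_0 = 5. HB_2(5) = 2^2 + 1. Bump = 28. G_1 = 27.
G_1 = 27. HB_3(27) = 3^3. Bump = 256. G_2 = 255.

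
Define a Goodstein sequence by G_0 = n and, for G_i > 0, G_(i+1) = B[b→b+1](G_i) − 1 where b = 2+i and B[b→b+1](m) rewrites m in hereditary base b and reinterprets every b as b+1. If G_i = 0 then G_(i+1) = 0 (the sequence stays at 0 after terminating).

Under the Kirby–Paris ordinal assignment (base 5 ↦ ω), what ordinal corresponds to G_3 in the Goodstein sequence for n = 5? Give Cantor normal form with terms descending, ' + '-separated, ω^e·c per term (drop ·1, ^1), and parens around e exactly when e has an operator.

5 —HB2→ 2^2 + 1 —bump→ 3^3 + 1 = 28 —(−1)→ 27
27 —HB3→ 3^3 —bump→ 4^4 = 256 —(−1)→ 255
255 —HB4→ 3·4^3 + 3·4^2 + 3·4 + 3 —bump→ 3·5^3 + 3·5^2 + 3·5 + 3 = 468 —(−1)→ 467

ω^3·3 + ω^2·3 + ω·3 + 2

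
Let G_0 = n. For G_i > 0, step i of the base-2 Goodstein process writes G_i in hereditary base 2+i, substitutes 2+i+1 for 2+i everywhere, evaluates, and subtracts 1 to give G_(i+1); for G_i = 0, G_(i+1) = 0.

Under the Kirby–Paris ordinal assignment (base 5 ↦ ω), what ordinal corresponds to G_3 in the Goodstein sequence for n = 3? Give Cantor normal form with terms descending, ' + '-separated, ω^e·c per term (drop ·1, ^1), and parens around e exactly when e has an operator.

G_0 = 3. HB_2(3) = 2 + 1. Bump = 4. G_1 = 3.
G_1 = 3. HB_3(3) = 3. Bump = 4. G_2 = 3.
G_2 = 3. HB_4(3) = 3. Bump = 3. G_3 = 2.

2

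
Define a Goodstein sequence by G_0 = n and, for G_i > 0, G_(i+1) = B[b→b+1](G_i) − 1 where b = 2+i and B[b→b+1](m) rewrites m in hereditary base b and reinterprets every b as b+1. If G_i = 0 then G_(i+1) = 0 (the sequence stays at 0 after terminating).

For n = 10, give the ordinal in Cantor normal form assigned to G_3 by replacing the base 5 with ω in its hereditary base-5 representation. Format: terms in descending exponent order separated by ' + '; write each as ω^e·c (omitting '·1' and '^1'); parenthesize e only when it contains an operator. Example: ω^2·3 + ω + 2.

ω^(ω + 1)

G_0=10  [base 2] 2^(2 + 1) + 2  →[2↦3]→  3^(3 + 1) + 3 = 84  −1 ⇒ G_1=83
G_1=83  [base 3] 3^(3 + 1) + 2  →[3↦4]→  4^(4 + 1) + 2 = 1026  −1 ⇒ G_2=1025
G_2=1025  [base 4] 4^(4 + 1) + 1  →[4↦5]→  5^(5 + 1) + 1 = 15626  −1 ⇒ G_3=15625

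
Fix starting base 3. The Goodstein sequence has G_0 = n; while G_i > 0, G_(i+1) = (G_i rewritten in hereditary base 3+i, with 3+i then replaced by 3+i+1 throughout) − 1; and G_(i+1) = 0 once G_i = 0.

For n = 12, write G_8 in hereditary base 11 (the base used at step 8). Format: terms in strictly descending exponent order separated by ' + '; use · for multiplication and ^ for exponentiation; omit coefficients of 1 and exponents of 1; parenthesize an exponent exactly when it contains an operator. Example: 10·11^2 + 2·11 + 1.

7·11 + 4

G_0 = 12. HB_3(12) = 3^2 + 3. Bump = 20. G_1 = 19.
G_1 = 19. HB_4(19) = 4^2 + 3. Bump = 28. G_2 = 27.
G_2 = 27. HB_5(27) = 5^2 + 2. Bump = 38. G_3 = 37.
G_3 = 37. HB_6(37) = 6^2 + 1. Bump = 50. G_4 = 49.
G_4 = 49. HB_7(49) = 7^2. Bump = 64. G_5 = 63.
G_5 = 63. HB_8(63) = 7·8 + 7. Bump = 70. G_6 = 69.
G_6 = 69. HB_9(69) = 7·9 + 6. Bump = 76. G_7 = 75.
G_7 = 75. HB_10(75) = 7·10 + 5. Bump = 82. G_8 = 81.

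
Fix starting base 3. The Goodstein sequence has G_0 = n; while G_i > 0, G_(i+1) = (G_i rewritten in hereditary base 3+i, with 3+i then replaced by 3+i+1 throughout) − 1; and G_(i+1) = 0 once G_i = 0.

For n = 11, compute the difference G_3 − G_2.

(0) 11|_3 = 3^2 + 2 ↦ 4^2 + 2|_4 = 18 ⇒ 17
(1) 17|_4 = 4^2 + 1 ↦ 5^2 + 1|_5 = 26 ⇒ 25
(2) 25|_5 = 5^2 ↦ 6^2|_6 = 36 ⇒ 35

10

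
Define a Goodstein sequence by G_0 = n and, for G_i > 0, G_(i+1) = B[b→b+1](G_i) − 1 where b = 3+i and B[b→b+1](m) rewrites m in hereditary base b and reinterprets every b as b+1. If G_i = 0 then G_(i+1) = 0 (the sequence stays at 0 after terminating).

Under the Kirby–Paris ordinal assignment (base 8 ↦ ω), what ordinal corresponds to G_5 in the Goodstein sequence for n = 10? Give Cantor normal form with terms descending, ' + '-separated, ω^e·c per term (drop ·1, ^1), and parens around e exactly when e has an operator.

ω·4 + 1

base 3: 10 = 3^2 + 1; at 4: 4^2 + 1 = 17; next = 16
base 4: 16 = 4^2; at 5: 5^2 = 25; next = 24
base 5: 24 = 4·5 + 4; at 6: 4·6 + 4 = 28; next = 27
base 6: 27 = 4·6 + 3; at 7: 4·7 + 3 = 31; next = 30
base 7: 30 = 4·7 + 2; at 8: 4·8 + 2 = 34; next = 33
base 8: 33 = 4·8 + 1; at 9: 4·9 + 1 = 37; next = 36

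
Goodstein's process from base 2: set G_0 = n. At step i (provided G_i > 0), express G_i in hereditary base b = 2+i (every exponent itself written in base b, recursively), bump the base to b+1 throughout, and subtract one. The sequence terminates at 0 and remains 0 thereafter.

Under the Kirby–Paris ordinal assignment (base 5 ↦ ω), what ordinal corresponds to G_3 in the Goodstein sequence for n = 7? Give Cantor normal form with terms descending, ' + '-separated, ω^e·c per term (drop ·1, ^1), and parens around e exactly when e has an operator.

ω^ω + 2

G_0=7  [base 2] 2^2 + 2 + 1  →[2↦3]→  3^3 + 3 + 1 = 31  −1 ⇒ G_1=30
G_1=30  [base 3] 3^3 + 3  →[3↦4]→  4^4 + 4 = 260  −1 ⇒ G_2=259
G_2=259  [base 4] 4^4 + 3  →[4↦5]→  5^5 + 3 = 3128  −1 ⇒ G_3=3127
G_3=3127  [base 5] 5^5 + 2  →[5↦6]→  6^6 + 2 = 46658  −1 ⇒ G_4=46657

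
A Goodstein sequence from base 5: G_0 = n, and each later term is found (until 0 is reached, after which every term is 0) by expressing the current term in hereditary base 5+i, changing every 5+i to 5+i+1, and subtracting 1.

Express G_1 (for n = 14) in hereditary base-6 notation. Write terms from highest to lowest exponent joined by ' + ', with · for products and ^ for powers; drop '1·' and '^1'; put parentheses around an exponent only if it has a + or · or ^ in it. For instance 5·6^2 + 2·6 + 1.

2·6 + 3

i=0: 14 = 2·5 + 4 (b=5); 5→6: 2·6 + 4 = 16; 16−1 = 15
i=1: 15 = 2·6 + 3 (b=6); 6→7: 2·7 + 3 = 17; 17−1 = 16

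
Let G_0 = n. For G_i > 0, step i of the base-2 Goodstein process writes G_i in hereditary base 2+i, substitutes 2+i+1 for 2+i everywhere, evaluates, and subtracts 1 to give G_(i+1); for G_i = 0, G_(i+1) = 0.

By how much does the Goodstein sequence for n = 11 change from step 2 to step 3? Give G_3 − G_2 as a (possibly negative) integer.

i=0: 11 = 2^(2 + 1) + 2 + 1 (b=2); 2→3: 3^(3 + 1) + 3 + 1 = 85; 85−1 = 84
i=1: 84 = 3^(3 + 1) + 3 (b=3); 3→4: 4^(4 + 1) + 4 = 1028; 1028−1 = 1027
i=2: 1027 = 4^(4 + 1) + 3 (b=4); 4→5: 5^(5 + 1) + 3 = 15628; 15628−1 = 15627

14600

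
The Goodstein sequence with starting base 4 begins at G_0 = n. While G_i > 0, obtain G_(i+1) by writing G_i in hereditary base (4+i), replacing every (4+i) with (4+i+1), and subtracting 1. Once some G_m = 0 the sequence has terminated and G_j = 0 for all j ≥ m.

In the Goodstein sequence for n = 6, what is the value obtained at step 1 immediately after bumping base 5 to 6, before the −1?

i=0: 6 = 4 + 2 (b=4); 4→5: 5 + 2 = 7; 7−1 = 6
i=1: 6 = 5 + 1 (b=5); 5→6: 6 + 1 = 7; 7−1 = 6

7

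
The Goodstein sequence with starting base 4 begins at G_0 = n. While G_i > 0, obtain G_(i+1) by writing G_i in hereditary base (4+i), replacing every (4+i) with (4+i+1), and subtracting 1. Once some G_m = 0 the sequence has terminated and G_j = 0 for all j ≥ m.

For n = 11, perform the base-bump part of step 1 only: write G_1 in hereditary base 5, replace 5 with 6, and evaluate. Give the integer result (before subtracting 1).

base 4: 11 = 2·4 + 3; at 5: 2·5 + 3 = 13; next = 12
base 5: 12 = 2·5 + 2; at 6: 2·6 + 2 = 14; next = 13

14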